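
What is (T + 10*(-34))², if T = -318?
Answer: 432964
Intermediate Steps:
(T + 10*(-34))² = (-318 + 10*(-34))² = (-318 - 340)² = (-658)² = 432964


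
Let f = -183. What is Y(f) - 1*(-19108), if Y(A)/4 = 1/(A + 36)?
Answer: 2808872/147 ≈ 19108.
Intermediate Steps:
Y(A) = 4/(36 + A) (Y(A) = 4/(A + 36) = 4/(36 + A))
Y(f) - 1*(-19108) = 4/(36 - 183) - 1*(-19108) = 4/(-147) + 19108 = 4*(-1/147) + 19108 = -4/147 + 19108 = 2808872/147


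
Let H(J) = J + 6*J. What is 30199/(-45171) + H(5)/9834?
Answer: -98465327/148070538 ≈ -0.66499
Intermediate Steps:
H(J) = 7*J
30199/(-45171) + H(5)/9834 = 30199/(-45171) + (7*5)/9834 = 30199*(-1/45171) + 35*(1/9834) = -30199/45171 + 35/9834 = -98465327/148070538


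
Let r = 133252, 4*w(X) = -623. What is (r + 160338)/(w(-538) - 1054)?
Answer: -1174360/4839 ≈ -242.69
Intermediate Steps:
w(X) = -623/4 (w(X) = (¼)*(-623) = -623/4)
(r + 160338)/(w(-538) - 1054) = (133252 + 160338)/(-623/4 - 1054) = 293590/(-4839/4) = 293590*(-4/4839) = -1174360/4839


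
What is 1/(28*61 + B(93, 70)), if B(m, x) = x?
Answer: 1/1778 ≈ 0.00056243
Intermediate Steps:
1/(28*61 + B(93, 70)) = 1/(28*61 + 70) = 1/(1708 + 70) = 1/1778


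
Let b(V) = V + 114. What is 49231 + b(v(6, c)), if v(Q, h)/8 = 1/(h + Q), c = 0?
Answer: 148039/3 ≈ 49346.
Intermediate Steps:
v(Q, h) = 8/(Q + h) (v(Q, h) = 8/(h + Q) = 8/(Q + h))
b(V) = 114 + V
49231 + b(v(6, c)) = 49231 + (114 + 8/(6 + 0)) = 49231 + (114 + 8/6) = 49231 + (114 + 8*(⅙)) = 49231 + (114 + 4/3) = 49231 + 346/3 = 148039/3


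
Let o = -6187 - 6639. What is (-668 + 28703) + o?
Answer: 15209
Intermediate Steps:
o = -12826
(-668 + 28703) + o = (-668 + 28703) - 12826 = 28035 - 12826 = 15209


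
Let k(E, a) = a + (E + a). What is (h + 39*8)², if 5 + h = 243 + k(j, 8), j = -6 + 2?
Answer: 315844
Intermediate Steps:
j = -4
k(E, a) = E + 2*a
h = 250 (h = -5 + (243 + (-4 + 2*8)) = -5 + (243 + (-4 + 16)) = -5 + (243 + 12) = -5 + 255 = 250)
(h + 39*8)² = (250 + 39*8)² = (250 + 312)² = 562² = 315844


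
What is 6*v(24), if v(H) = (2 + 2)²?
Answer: 96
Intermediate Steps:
v(H) = 16 (v(H) = 4² = 16)
6*v(24) = 6*16 = 96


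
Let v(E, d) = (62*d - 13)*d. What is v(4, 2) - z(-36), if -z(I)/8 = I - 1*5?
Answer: -106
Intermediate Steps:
z(I) = 40 - 8*I (z(I) = -8*(I - 1*5) = -8*(I - 5) = -8*(-5 + I) = 40 - 8*I)
v(E, d) = d*(-13 + 62*d) (v(E, d) = (-13 + 62*d)*d = d*(-13 + 62*d))
v(4, 2) - z(-36) = 2*(-13 + 62*2) - (40 - 8*(-36)) = 2*(-13 + 124) - (40 + 288) = 2*111 - 1*328 = 222 - 328 = -106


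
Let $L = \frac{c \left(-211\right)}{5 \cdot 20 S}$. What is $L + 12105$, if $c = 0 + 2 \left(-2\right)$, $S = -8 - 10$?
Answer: $\frac{5447039}{450} \approx 12105.0$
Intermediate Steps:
$S = -18$ ($S = -8 - 10 = -18$)
$c = -4$ ($c = 0 - 4 = -4$)
$L = - \frac{211}{450}$ ($L = \frac{\left(-4\right) \left(-211\right)}{5 \cdot 20 \left(-18\right)} = \frac{844}{100 \left(-18\right)} = \frac{844}{-1800} = 844 \left(- \frac{1}{1800}\right) = - \frac{211}{450} \approx -0.46889$)
$L + 12105 = - \frac{211}{450} + 12105 = \frac{5447039}{450}$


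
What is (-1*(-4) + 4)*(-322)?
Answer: -2576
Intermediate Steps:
(-1*(-4) + 4)*(-322) = (4 + 4)*(-322) = 8*(-322) = -2576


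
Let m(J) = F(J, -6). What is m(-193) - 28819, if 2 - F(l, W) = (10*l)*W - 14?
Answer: -40383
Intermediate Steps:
F(l, W) = 16 - 10*W*l (F(l, W) = 2 - ((10*l)*W - 14) = 2 - (10*W*l - 14) = 2 - (-14 + 10*W*l) = 2 + (14 - 10*W*l) = 16 - 10*W*l)
m(J) = 16 + 60*J (m(J) = 16 - 10*(-6)*J = 16 + 60*J)
m(-193) - 28819 = (16 + 60*(-193)) - 28819 = (16 - 11580) - 28819 = -11564 - 28819 = -40383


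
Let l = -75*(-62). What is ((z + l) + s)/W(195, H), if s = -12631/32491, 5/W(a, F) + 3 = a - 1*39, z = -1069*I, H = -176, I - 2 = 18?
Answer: -83168820333/162455 ≈ -5.1195e+5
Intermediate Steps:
I = 20 (I = 2 + 18 = 20)
z = -21380 (z = -1069*20 = -21380)
W(a, F) = 5/(-42 + a) (W(a, F) = 5/(-3 + (a - 1*39)) = 5/(-3 + (a - 39)) = 5/(-3 + (-39 + a)) = 5/(-42 + a))
s = -12631/32491 (s = -12631*1/32491 = -12631/32491 ≈ -0.38875)
l = 4650
((z + l) + s)/W(195, H) = ((-21380 + 4650) - 12631/32491)/((5/(-42 + 195))) = (-16730 - 12631/32491)/((5/153)) = -543587061/(32491*(5*(1/153))) = -543587061/(32491*5/153) = -543587061/32491*153/5 = -83168820333/162455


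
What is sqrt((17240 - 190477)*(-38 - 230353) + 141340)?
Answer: sqrt(39912387007) ≈ 1.9978e+5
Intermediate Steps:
sqrt((17240 - 190477)*(-38 - 230353) + 141340) = sqrt(-173237*(-230391) + 141340) = sqrt(39912245667 + 141340) = sqrt(39912387007)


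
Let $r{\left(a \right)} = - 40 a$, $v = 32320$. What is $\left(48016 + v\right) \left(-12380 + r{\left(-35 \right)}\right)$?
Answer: $-882089280$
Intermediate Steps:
$\left(48016 + v\right) \left(-12380 + r{\left(-35 \right)}\right) = \left(48016 + 32320\right) \left(-12380 - -1400\right) = 80336 \left(-12380 + 1400\right) = 80336 \left(-10980\right) = -882089280$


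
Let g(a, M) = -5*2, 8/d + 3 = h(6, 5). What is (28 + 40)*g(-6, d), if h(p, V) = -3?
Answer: -680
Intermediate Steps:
d = -4/3 (d = 8/(-3 - 3) = 8/(-6) = 8*(-⅙) = -4/3 ≈ -1.3333)
g(a, M) = -10
(28 + 40)*g(-6, d) = (28 + 40)*(-10) = 68*(-10) = -680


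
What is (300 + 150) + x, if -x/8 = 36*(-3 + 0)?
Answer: 1314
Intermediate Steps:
x = 864 (x = -288*(-3 + 0) = -288*(-3) = -8*(-108) = 864)
(300 + 150) + x = (300 + 150) + 864 = 450 + 864 = 1314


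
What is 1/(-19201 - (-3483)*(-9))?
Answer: -1/50548 ≈ -1.9783e-5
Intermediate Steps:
1/(-19201 - (-3483)*(-9)) = 1/(-19201 - 1*31347) = 1/(-19201 - 31347) = 1/(-50548) = -1/50548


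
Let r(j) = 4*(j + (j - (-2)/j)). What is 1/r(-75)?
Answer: -75/45008 ≈ -0.0016664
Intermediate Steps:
r(j) = 8*j + 8/j (r(j) = 4*(j + (j + 2/j)) = 4*(2*j + 2/j) = 8*j + 8/j)
1/r(-75) = 1/(8*(-75) + 8/(-75)) = 1/(-600 + 8*(-1/75)) = 1/(-600 - 8/75) = 1/(-45008/75) = -75/45008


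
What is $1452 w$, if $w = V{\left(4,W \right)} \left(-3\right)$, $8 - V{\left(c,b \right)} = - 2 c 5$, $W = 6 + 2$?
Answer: $-209088$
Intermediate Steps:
$W = 8$
$V{\left(c,b \right)} = 8 + 10 c$ ($V{\left(c,b \right)} = 8 - - 2 c 5 = 8 - - 10 c = 8 + 10 c$)
$w = -144$ ($w = \left(8 + 10 \cdot 4\right) \left(-3\right) = \left(8 + 40\right) \left(-3\right) = 48 \left(-3\right) = -144$)
$1452 w = 1452 \left(-144\right) = -209088$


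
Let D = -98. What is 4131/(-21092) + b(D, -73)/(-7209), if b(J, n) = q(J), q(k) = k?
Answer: -27713363/152052228 ≈ -0.18226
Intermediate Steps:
b(J, n) = J
4131/(-21092) + b(D, -73)/(-7209) = 4131/(-21092) - 98/(-7209) = 4131*(-1/21092) - 98*(-1/7209) = -4131/21092 + 98/7209 = -27713363/152052228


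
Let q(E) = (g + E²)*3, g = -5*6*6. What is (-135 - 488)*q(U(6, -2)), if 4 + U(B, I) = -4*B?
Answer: -1128876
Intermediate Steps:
g = -180 (g = -30*6 = -180)
U(B, I) = -4 - 4*B
q(E) = -540 + 3*E² (q(E) = (-180 + E²)*3 = -540 + 3*E²)
(-135 - 488)*q(U(6, -2)) = (-135 - 488)*(-540 + 3*(-4 - 4*6)²) = -623*(-540 + 3*(-4 - 24)²) = -623*(-540 + 3*(-28)²) = -623*(-540 + 3*784) = -623*(-540 + 2352) = -623*1812 = -1128876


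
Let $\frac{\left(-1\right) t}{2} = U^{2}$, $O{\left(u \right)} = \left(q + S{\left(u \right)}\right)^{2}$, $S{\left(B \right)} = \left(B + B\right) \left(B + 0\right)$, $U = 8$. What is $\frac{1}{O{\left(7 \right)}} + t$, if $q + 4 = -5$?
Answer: $- \frac{1013887}{7921} \approx -128.0$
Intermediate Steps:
$q = -9$ ($q = -4 - 5 = -9$)
$S{\left(B \right)} = 2 B^{2}$ ($S{\left(B \right)} = 2 B B = 2 B^{2}$)
$O{\left(u \right)} = \left(-9 + 2 u^{2}\right)^{2}$
$t = -128$ ($t = - 2 \cdot 8^{2} = \left(-2\right) 64 = -128$)
$\frac{1}{O{\left(7 \right)}} + t = \frac{1}{\left(-9 + 2 \cdot 7^{2}\right)^{2}} - 128 = \frac{1}{\left(-9 + 2 \cdot 49\right)^{2}} - 128 = \frac{1}{\left(-9 + 98\right)^{2}} - 128 = \frac{1}{89^{2}} - 128 = \frac{1}{7921} - 128 = - \frac{1013887}{7921}$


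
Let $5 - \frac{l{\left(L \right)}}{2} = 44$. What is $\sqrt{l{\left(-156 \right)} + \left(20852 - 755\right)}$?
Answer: $\sqrt{20019} \approx 141.49$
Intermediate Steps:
$l{\left(L \right)} = -78$ ($l{\left(L \right)} = 10 - 88 = -78$)
$\sqrt{l{\left(-156 \right)} + \left(20852 - 755\right)} = \sqrt{-78 + \left(20852 - 755\right)} = \sqrt{-78 + 20097} = \sqrt{20019}$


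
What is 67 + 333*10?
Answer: 3397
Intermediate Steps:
67 + 333*10 = 67 + 3330 = 3397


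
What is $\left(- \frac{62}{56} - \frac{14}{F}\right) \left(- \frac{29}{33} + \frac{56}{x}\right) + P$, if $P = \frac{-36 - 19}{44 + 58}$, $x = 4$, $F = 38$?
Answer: $- \frac{5939315}{298452} \approx -19.9$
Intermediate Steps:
$P = - \frac{55}{102} \approx -0.53922$
$\left(- \frac{62}{56} - \frac{14}{F}\right) \left(- \frac{29}{33} + \frac{56}{x}\right) + P = \left(- \frac{62}{56} - \frac{14}{38}\right) \left(- \frac{29}{33} + \frac{56}{4}\right) - \frac{55}{102} = \left(\left(-62\right) \frac{1}{56} - \frac{7}{19}\right) \left(\left(-29\right) \frac{1}{33} + 56 \cdot \frac{1}{4}\right) - \frac{55}{102} = \left(- \frac{31}{28} - \frac{7}{19}\right) \left(- \frac{29}{33} + 14\right) - \frac{55}{102} = \left(- \frac{785}{532}\right) \frac{433}{33} - \frac{55}{102} = - \frac{339905}{17556} - \frac{55}{102} = - \frac{5939315}{298452}$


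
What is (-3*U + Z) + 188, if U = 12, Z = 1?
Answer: 153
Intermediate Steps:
(-3*U + Z) + 188 = (-3*12 + 1) + 188 = (-36 + 1) + 188 = -35 + 188 = 153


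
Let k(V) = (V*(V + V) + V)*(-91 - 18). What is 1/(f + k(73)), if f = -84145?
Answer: -1/1253824 ≈ -7.9756e-7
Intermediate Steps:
k(V) = -218*V**2 - 109*V (k(V) = (V*(2*V) + V)*(-109) = (2*V**2 + V)*(-109) = (V + 2*V**2)*(-109) = -218*V**2 - 109*V)
1/(f + k(73)) = 1/(-84145 - 109*73*(1 + 2*73)) = 1/(-84145 - 109*73*(1 + 146)) = 1/(-84145 - 109*73*147) = 1/(-84145 - 1169679) = 1/(-1253824) = -1/1253824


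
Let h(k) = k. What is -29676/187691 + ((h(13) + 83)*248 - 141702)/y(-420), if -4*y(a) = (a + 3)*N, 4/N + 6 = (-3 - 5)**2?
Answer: -427805218208/26089049 ≈ -16398.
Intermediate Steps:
N = 2/29 (N = 4/(-6 + (-3 - 5)**2) = 4/(-6 + (-8)**2) = 4/(-6 + 64) = 4/58 = 4*(1/58) = 2/29 ≈ 0.068966)
y(a) = -3/58 - a/58 (y(a) = -(a + 3)*2/(4*29) = -(3 + a)*2/(4*29) = -(6/29 + 2*a/29)/4 = -3/58 - a/58)
-29676/187691 + ((h(13) + 83)*248 - 141702)/y(-420) = -29676/187691 + ((13 + 83)*248 - 141702)/(-3/58 - 1/58*(-420)) = -29676*1/187691 + (96*248 - 141702)/(-3/58 + 210/29) = -29676/187691 + (23808 - 141702)/(417/58) = -29676/187691 - 117894*58/417 = -29676/187691 - 2279284/139 = -427805218208/26089049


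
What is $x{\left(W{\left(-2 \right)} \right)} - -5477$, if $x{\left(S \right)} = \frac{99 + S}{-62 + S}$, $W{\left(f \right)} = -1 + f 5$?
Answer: $\frac{399733}{73} \approx 5475.8$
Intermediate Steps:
$W{\left(f \right)} = -1 + 5 f$
$x{\left(S \right)} = \frac{99 + S}{-62 + S}$
$x{\left(W{\left(-2 \right)} \right)} - -5477 = \frac{99 + \left(-1 + 5 \left(-2\right)\right)}{-62 + \left(-1 + 5 \left(-2\right)\right)} - -5477 = \frac{99 - 11}{-62 - 11} + 5477 = \frac{1}{-73} \cdot 88 + 5477 = \left(- \frac{1}{73}\right) 88 + 5477 = - \frac{88}{73} + 5477 = \frac{399733}{73}$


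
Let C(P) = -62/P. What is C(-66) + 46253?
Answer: 1526380/33 ≈ 46254.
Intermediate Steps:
C(-66) + 46253 = -62/(-66) + 46253 = -62*(-1/66) + 46253 = 31/33 + 46253 = 1526380/33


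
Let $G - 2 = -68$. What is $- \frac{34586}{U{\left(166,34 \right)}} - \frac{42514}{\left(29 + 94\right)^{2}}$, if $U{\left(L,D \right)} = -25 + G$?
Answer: $\frac{519382820}{1376739} \approx 377.26$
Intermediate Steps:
$G = -66$ ($G = 2 - 68 = -66$)
$U{\left(L,D \right)} = -91$ ($U{\left(L,D \right)} = -25 - 66 = -91$)
$- \frac{34586}{U{\left(166,34 \right)}} - \frac{42514}{\left(29 + 94\right)^{2}} = - \frac{34586}{-91} - \frac{42514}{\left(29 + 94\right)^{2}} = \left(-34586\right) \left(- \frac{1}{91}\right) - \frac{42514}{123^{2}} = \frac{34586}{91} - \frac{42514}{15129} = \frac{519382820}{1376739}$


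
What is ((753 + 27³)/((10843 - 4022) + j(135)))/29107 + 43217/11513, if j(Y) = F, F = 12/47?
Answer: 31022927741429/8264275026593 ≈ 3.7539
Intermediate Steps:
F = 12/47 (F = 12*(1/47) = 12/47 ≈ 0.25532)
j(Y) = 12/47
((753 + 27³)/((10843 - 4022) + j(135)))/29107 + 43217/11513 = ((753 + 27³)/((10843 - 4022) + 12/47))/29107 + 43217/11513 = ((753 + 19683)/(6821 + 12/47))*(1/29107) + 43217*(1/11513) = (20436/(320599/47))*(1/29107) + 43217/11513 = (20436*(47/320599))*(1/29107) + 43217/11513 = (960492/320599)*(1/29107) + 43217/11513 = 73884/717821161 + 43217/11513 = 31022927741429/8264275026593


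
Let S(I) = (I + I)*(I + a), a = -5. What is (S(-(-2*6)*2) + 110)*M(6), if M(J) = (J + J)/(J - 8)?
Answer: -6132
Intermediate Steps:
M(J) = 2*J/(-8 + J) (M(J) = (2*J)/(-8 + J) = 2*J/(-8 + J))
S(I) = 2*I*(-5 + I) (S(I) = (I + I)*(I - 5) = (2*I)*(-5 + I) = 2*I*(-5 + I))
(S(-(-2*6)*2) + 110)*M(6) = (2*(-(-2*6)*2)*(-5 - (-2*6)*2) + 110)*(2*6/(-8 + 6)) = (2*(-(-12)*2)*(-5 - (-12)*2) + 110)*(2*6/(-2)) = (2*(-1*(-24))*(-5 - 1*(-24)) + 110)*(2*6*(-½)) = (2*24*(-5 + 24) + 110)*(-6) = (2*24*19 + 110)*(-6) = (912 + 110)*(-6) = 1022*(-6) = -6132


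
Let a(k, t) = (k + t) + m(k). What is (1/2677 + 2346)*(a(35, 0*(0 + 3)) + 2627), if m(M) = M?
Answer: 16937815371/2677 ≈ 6.3272e+6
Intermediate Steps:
a(k, t) = t + 2*k (a(k, t) = (k + t) + k = t + 2*k)
(1/2677 + 2346)*(a(35, 0*(0 + 3)) + 2627) = (1/2677 + 2346)*((0*(0 + 3) + 2*35) + 2627) = (1/2677 + 2346)*((0*3 + 70) + 2627) = 6280243*((0 + 70) + 2627)/2677 = 6280243*(70 + 2627)/2677 = (6280243/2677)*2697 = 16937815371/2677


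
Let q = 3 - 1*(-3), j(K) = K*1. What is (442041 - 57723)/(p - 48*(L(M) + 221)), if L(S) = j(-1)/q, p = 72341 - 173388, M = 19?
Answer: -384318/111647 ≈ -3.4423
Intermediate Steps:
j(K) = K
q = 6 (q = 3 + 3 = 6)
p = -101047
L(S) = -⅙ (L(S) = -1/6 = -1*⅙ = -⅙)
(442041 - 57723)/(p - 48*(L(M) + 221)) = (442041 - 57723)/(-101047 - 48*(-⅙ + 221)) = 384318/(-101047 - 48*1325/6) = 384318/(-101047 - 10600) = 384318/(-111647) = 384318*(-1/111647) = -384318/111647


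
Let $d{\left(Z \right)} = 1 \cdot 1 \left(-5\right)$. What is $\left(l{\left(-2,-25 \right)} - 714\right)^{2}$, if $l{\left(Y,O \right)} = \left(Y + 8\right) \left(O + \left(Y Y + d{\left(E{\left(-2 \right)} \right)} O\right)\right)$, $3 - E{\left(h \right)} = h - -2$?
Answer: $8100$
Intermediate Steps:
$E{\left(h \right)} = 1 - h$ ($E{\left(h \right)} = 3 - \left(h - -2\right) = 3 - \left(h + 2\right) = 3 - \left(2 + h\right) = 1 - h$)
$d{\left(Z \right)} = -5$ ($d{\left(Z \right)} = 1 \left(-5\right) = -5$)
$l{\left(Y,O \right)} = \left(8 + Y\right) \left(Y^{2} - 4 O\right)$ ($l{\left(Y,O \right)} = \left(Y + 8\right) \left(O - \left(5 O - Y Y\right)\right) = \left(8 + Y\right) \left(O - \left(- Y^{2} + 5 O\right)\right) = \left(8 + Y\right) \left(Y^{2} - 4 O\right)$)
$\left(l{\left(-2,-25 \right)} - 714\right)^{2} = \left(\left(\left(-2\right)^{3} - -800 + 8 \left(-2\right)^{2} - \left(-100\right) \left(-2\right)\right) - 714\right)^{2} = \left(\left(-8 + 800 + 8 \cdot 4 - 200\right) - 714\right)^{2} = \left(\left(-8 + 800 + 32 - 200\right) - 714\right)^{2} = \left(624 - 714\right)^{2} = \left(-90\right)^{2} = 8100$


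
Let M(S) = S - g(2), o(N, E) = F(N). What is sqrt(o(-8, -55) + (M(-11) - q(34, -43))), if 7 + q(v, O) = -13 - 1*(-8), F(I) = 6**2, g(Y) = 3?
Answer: sqrt(34) ≈ 5.8309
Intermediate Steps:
F(I) = 36
q(v, O) = -12 (q(v, O) = -7 + (-13 - 1*(-8)) = -7 + (-13 + 8) = -7 - 5 = -12)
o(N, E) = 36
M(S) = -3 + S (M(S) = S - 1*3 = S - 3 = -3 + S)
sqrt(o(-8, -55) + (M(-11) - q(34, -43))) = sqrt(36 + ((-3 - 11) - 1*(-12))) = sqrt(36 + (-14 + 12)) = sqrt(36 - 2) = sqrt(34)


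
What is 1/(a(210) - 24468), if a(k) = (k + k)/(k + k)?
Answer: -1/24467 ≈ -4.0871e-5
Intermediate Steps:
a(k) = 1 (a(k) = (2*k)/((2*k)) = (2*k)*(1/(2*k)) = 1)
1/(a(210) - 24468) = 1/(1 - 24468) = 1/(-24467) = -1/24467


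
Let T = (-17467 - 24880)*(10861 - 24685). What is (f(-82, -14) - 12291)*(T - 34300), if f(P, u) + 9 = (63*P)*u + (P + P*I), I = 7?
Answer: 34752283443104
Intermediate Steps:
T = 585404928 (T = -42347*(-13824) = 585404928)
f(P, u) = -9 + 8*P + 63*P*u (f(P, u) = -9 + ((63*P)*u + (P + P*7)) = -9 + (63*P*u + (P + 7*P)) = -9 + (63*P*u + 8*P) = -9 + (8*P + 63*P*u) = -9 + 8*P + 63*P*u)
(f(-82, -14) - 12291)*(T - 34300) = ((-9 + 8*(-82) + 63*(-82)*(-14)) - 12291)*(585404928 - 34300) = ((-9 - 656 + 72324) - 12291)*585370628 = (71659 - 12291)*585370628 = 59368*585370628 = 34752283443104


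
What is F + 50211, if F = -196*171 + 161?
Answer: 16856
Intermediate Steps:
F = -33355 (F = -33516 + 161 = -33355)
F + 50211 = -33355 + 50211 = 16856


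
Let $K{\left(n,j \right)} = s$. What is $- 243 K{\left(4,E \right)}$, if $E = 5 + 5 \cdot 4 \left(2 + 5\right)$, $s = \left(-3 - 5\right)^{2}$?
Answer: $-15552$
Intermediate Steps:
$s = 64$ ($s = \left(-8\right)^{2} = 64$)
$E = 145$ ($E = 5 + 5 \cdot 4 \cdot 7 = 5 + 5 \cdot 28 = 5 + 140 = 145$)
$K{\left(n,j \right)} = 64$
$- 243 K{\left(4,E \right)} = \left(-243\right) 64 = -15552$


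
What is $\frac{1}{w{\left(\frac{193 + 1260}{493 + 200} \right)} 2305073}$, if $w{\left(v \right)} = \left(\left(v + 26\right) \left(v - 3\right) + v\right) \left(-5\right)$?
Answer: $\frac{480249}{128875674824705} \approx 3.7264 \cdot 10^{-9}$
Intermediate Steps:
$w{\left(v \right)} = - 5 v - 5 \left(-3 + v\right) \left(26 + v\right)$ ($w{\left(v \right)} = \left(\left(26 + v\right) \left(-3 + v\right) + v\right) \left(-5\right) = \left(\left(-3 + v\right) \left(26 + v\right) + v\right) \left(-5\right) = \left(v + \left(-3 + v\right) \left(26 + v\right)\right) \left(-5\right) = - 5 v - 5 \left(-3 + v\right) \left(26 + v\right)$)
$\frac{1}{w{\left(\frac{193 + 1260}{493 + 200} \right)} 2305073} = \frac{1}{\left(390 - 120 \frac{193 + 1260}{493 + 200} - 5 \left(\frac{193 + 1260}{493 + 200}\right)^{2}\right) 2305073} = \frac{1}{390 - 120 \cdot \frac{1453}{693} - 5 \left(\frac{1453}{693}\right)^{2}} \cdot \frac{1}{2305073} = \frac{1}{390 - 120 \cdot 1453 \cdot \frac{1}{693} - 5 \left(1453 \cdot \frac{1}{693}\right)^{2}} \cdot \frac{1}{2305073} = \frac{1}{390 - \frac{58120}{231} - 5 \left(\frac{1453}{693}\right)^{2}} \cdot \frac{1}{2305073} = \frac{1}{390 - \frac{58120}{231} - \frac{10556045}{480249}} \cdot \frac{1}{2305073} = \frac{1}{\frac{55909585}{480249}} \cdot \frac{1}{2305073} = \frac{480249}{55909585} \cdot \frac{1}{2305073} = \frac{480249}{128875674824705}$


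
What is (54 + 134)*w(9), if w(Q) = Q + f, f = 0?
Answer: 1692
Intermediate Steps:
w(Q) = Q (w(Q) = Q + 0 = Q)
(54 + 134)*w(9) = (54 + 134)*9 = 188*9 = 1692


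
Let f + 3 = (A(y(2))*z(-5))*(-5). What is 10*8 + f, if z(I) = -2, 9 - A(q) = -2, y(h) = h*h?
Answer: 187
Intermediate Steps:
y(h) = h²
A(q) = 11 (A(q) = 9 - 1*(-2) = 9 + 2 = 11)
f = 107 (f = -3 + (11*(-2))*(-5) = -3 - 22*(-5) = -3 + 110 = 107)
10*8 + f = 10*8 + 107 = 80 + 107 = 187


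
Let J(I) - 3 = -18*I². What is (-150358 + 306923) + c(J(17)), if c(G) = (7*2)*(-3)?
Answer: 156523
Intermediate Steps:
J(I) = 3 - 18*I²
c(G) = -42 (c(G) = 14*(-3) = -42)
(-150358 + 306923) + c(J(17)) = (-150358 + 306923) - 42 = 156565 - 42 = 156523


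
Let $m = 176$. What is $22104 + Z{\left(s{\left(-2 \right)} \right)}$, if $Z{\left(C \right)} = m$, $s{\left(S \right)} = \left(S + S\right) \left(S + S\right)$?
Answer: $22280$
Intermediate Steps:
$s{\left(S \right)} = 4 S^{2}$ ($s{\left(S \right)} = 2 S 2 S = 4 S^{2}$)
$Z{\left(C \right)} = 176$
$22104 + Z{\left(s{\left(-2 \right)} \right)} = 22104 + 176 = 22280$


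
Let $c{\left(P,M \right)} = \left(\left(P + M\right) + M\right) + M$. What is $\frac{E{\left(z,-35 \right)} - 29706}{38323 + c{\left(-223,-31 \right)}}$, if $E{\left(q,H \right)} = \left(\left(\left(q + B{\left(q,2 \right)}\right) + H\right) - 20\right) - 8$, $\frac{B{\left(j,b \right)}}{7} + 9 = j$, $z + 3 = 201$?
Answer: $- \frac{9416}{12669} \approx -0.74323$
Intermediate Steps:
$z = 198$ ($z = -3 + 201 = 198$)
$B{\left(j,b \right)} = -63 + 7 j$
$c{\left(P,M \right)} = P + 3 M$ ($c{\left(P,M \right)} = \left(\left(M + P\right) + M\right) + M = \left(P + 2 M\right) + M = P + 3 M$)
$E{\left(q,H \right)} = -91 + H + 8 q$ ($E{\left(q,H \right)} = \left(\left(\left(q + \left(-63 + 7 q\right)\right) + H\right) - 20\right) - 8 = \left(\left(\left(-63 + 8 q\right) + H\right) - 20\right) - 8 = \left(\left(-63 + H + 8 q\right) - 20\right) - 8 = \left(-83 + H + 8 q\right) - 8 = -91 + H + 8 q$)
$\frac{E{\left(z,-35 \right)} - 29706}{38323 + c{\left(-223,-31 \right)}} = \frac{\left(-91 - 35 + 8 \cdot 198\right) - 29706}{38323 + \left(-223 + 3 \left(-31\right)\right)} = \frac{\left(-91 - 35 + 1584\right) - 29706}{38323 - 316} = \frac{1458 - 29706}{38323 - 316} = - \frac{28248}{38007} = \left(-28248\right) \frac{1}{38007} = - \frac{9416}{12669}$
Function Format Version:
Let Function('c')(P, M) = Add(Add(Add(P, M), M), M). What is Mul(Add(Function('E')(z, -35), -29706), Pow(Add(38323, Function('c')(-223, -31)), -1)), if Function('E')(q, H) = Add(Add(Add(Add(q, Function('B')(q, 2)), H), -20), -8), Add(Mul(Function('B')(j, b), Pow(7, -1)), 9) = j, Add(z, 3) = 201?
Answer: Rational(-9416, 12669) ≈ -0.74323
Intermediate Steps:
z = 198 (z = Add(-3, 201) = 198)
Function('B')(j, b) = Add(-63, Mul(7, j))
Function('c')(P, M) = Add(P, Mul(3, M)) (Function('c')(P, M) = Add(Add(Add(M, P), M), M) = Add(Add(P, Mul(2, M)), M) = Add(P, Mul(3, M)))
Function('E')(q, H) = Add(-91, H, Mul(8, q)) (Function('E')(q, H) = Add(Add(Add(Add(q, Add(-63, Mul(7, q))), H), -20), -8) = Add(Add(Add(Add(-63, Mul(8, q)), H), -20), -8) = Add(Add(Add(-63, H, Mul(8, q)), -20), -8) = Add(Add(-83, H, Mul(8, q)), -8) = Add(-91, H, Mul(8, q)))
Mul(Add(Function('E')(z, -35), -29706), Pow(Add(38323, Function('c')(-223, -31)), -1)) = Mul(Add(Add(-91, -35, Mul(8, 198)), -29706), Pow(Add(38323, Add(-223, Mul(3, -31))), -1)) = Mul(Add(Add(-91, -35, 1584), -29706), Pow(Add(38323, Add(-223, -93)), -1)) = Mul(Add(1458, -29706), Pow(Add(38323, -316), -1)) = Mul(-28248, Pow(38007, -1)) = Mul(-28248, Rational(1, 38007)) = Rational(-9416, 12669)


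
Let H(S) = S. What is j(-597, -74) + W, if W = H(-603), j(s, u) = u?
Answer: -677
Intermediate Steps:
W = -603
j(-597, -74) + W = -74 - 603 = -677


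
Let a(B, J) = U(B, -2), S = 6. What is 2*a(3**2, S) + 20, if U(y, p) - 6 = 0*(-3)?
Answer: 32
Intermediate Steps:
U(y, p) = 6 (U(y, p) = 6 + 0*(-3) = 6 + 0 = 6)
a(B, J) = 6
2*a(3**2, S) + 20 = 2*6 + 20 = 12 + 20 = 32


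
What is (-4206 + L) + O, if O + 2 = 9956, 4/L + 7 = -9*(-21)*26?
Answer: 28205440/4907 ≈ 5748.0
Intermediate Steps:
L = 4/4907 (L = 4/(-7 - 9*(-21)*26) = 4/(-7 + 189*26) = 4/(-7 + 4914) = 4/4907 ≈ 0.00081516)
O = 9954 (O = -2 + 9956 = 9954)
(-4206 + L) + O = (-4206 + 4/4907) + 9954 = -20638838/4907 + 9954 = 28205440/4907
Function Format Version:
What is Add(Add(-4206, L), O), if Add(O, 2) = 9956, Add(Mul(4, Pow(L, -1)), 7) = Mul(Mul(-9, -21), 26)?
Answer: Rational(28205440, 4907) ≈ 5748.0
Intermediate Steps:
L = Rational(4, 4907) (L = Mul(4, Pow(Add(-7, Mul(Mul(-9, -21), 26)), -1)) = Mul(4, Pow(Add(-7, Mul(189, 26)), -1)) = Mul(4, Pow(Add(-7, 4914), -1)) = Mul(4, Pow(4907, -1)) = Mul(4, Rational(1, 4907)) = Rational(4, 4907) ≈ 0.00081516)
O = 9954 (O = Add(-2, 9956) = 9954)
Add(Add(-4206, L), O) = Add(Add(-4206, Rational(4, 4907)), 9954) = Add(Rational(-20638838, 4907), 9954) = Rational(28205440, 4907)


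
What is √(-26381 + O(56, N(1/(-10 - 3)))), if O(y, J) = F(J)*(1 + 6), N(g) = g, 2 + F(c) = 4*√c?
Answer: √(-4460755 + 364*I*√13)/13 ≈ 0.0239 + 162.47*I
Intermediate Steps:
F(c) = -2 + 4*√c
O(y, J) = -14 + 28*√J (O(y, J) = (-2 + 4*√J)*(1 + 6) = (-2 + 4*√J)*7 = -14 + 28*√J)
√(-26381 + O(56, N(1/(-10 - 3)))) = √(-26381 + (-14 + 28*√(1/(-10 - 3)))) = √(-26381 + (-14 + 28*√(1/(-13)))) = √(-26381 + (-14 + 28*√(-1/13))) = √(-26381 + (-14 + 28*(I*√13/13))) = √(-26381 + (-14 + 28*I*√13/13)) = √(-26395 + 28*I*√13/13)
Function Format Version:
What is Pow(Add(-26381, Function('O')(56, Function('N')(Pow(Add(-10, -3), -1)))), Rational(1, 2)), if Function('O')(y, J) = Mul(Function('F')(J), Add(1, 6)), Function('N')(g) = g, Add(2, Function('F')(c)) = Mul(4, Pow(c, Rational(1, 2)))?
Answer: Mul(Rational(1, 13), Pow(Add(-4460755, Mul(364, I, Pow(13, Rational(1, 2)))), Rational(1, 2))) ≈ Add(0.023900, Mul(162.47, I))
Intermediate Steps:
Function('F')(c) = Add(-2, Mul(4, Pow(c, Rational(1, 2))))
Function('O')(y, J) = Add(-14, Mul(28, Pow(J, Rational(1, 2)))) (Function('O')(y, J) = Mul(Add(-2, Mul(4, Pow(J, Rational(1, 2)))), Add(1, 6)) = Mul(Add(-2, Mul(4, Pow(J, Rational(1, 2)))), 7) = Add(-14, Mul(28, Pow(J, Rational(1, 2)))))
Pow(Add(-26381, Function('O')(56, Function('N')(Pow(Add(-10, -3), -1)))), Rational(1, 2)) = Pow(Add(-26381, Add(-14, Mul(28, Pow(Pow(Add(-10, -3), -1), Rational(1, 2))))), Rational(1, 2)) = Pow(Add(-26381, Add(-14, Mul(28, Pow(Pow(-13, -1), Rational(1, 2))))), Rational(1, 2)) = Pow(Add(-26381, Add(-14, Mul(28, Pow(Rational(-1, 13), Rational(1, 2))))), Rational(1, 2)) = Pow(Add(-26381, Add(-14, Mul(28, Mul(Rational(1, 13), I, Pow(13, Rational(1, 2)))))), Rational(1, 2)) = Pow(Add(-26381, Add(-14, Mul(Rational(28, 13), I, Pow(13, Rational(1, 2))))), Rational(1, 2)) = Pow(Add(-26395, Mul(Rational(28, 13), I, Pow(13, Rational(1, 2)))), Rational(1, 2))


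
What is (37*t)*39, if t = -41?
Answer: -59163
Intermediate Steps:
(37*t)*39 = (37*(-41))*39 = -1517*39 = -59163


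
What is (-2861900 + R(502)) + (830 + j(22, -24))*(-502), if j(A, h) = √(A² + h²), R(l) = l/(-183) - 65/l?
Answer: -301188456859/91866 - 1004*√265 ≈ -3.2949e+6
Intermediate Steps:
R(l) = -65/l - l/183 (R(l) = l*(-1/183) - 65/l = -l/183 - 65/l = -65/l - l/183)
(-2861900 + R(502)) + (830 + j(22, -24))*(-502) = (-2861900 + (-65/502 - 1/183*502)) + (830 + √(22² + (-24)²))*(-502) = (-2861900 + (-65*1/502 - 502/183)) + (830 + √(484 + 576))*(-502) = (-2861900 + (-65/502 - 502/183)) + (830 + √1060)*(-502) = (-2861900 - 263899/91866) + (830 + 2*√265)*(-502) = -262911569299/91866 + (-416660 - 1004*√265) = -301188456859/91866 - 1004*√265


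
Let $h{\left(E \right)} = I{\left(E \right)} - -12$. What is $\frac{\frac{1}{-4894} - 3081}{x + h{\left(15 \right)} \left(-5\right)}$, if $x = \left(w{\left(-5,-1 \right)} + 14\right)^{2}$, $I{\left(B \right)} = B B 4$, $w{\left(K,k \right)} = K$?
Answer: $\frac{15078415}{21920226} \approx 0.68788$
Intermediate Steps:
$I{\left(B \right)} = 4 B^{2}$ ($I{\left(B \right)} = B^{2} \cdot 4 = 4 B^{2}$)
$h{\left(E \right)} = 12 + 4 E^{2}$ ($h{\left(E \right)} = 4 E^{2} - -12 = 4 E^{2} + 12 = 12 + 4 E^{2}$)
$x = 81$ ($x = \left(-5 + 14\right)^{2} = 9^{2} = 81$)
$\frac{\frac{1}{-4894} - 3081}{x + h{\left(15 \right)} \left(-5\right)} = \frac{\frac{1}{-4894} - 3081}{81 + \left(12 + 4 \cdot 15^{2}\right) \left(-5\right)} = \frac{- \frac{1}{4894} - 3081}{81 + \left(12 + 4 \cdot 225\right) \left(-5\right)} = - \frac{15078415}{4894 \left(81 + \left(12 + 900\right) \left(-5\right)\right)} = - \frac{15078415}{4894 \left(81 + 912 \left(-5\right)\right)} = - \frac{15078415}{4894 \left(81 - 4560\right)} = - \frac{15078415}{4894 \left(-4479\right)} = \left(- \frac{15078415}{4894}\right) \left(- \frac{1}{4479}\right) = \frac{15078415}{21920226}$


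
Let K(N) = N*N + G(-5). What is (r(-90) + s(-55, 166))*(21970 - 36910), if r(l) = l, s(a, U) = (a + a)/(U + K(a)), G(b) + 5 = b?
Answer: 4278816000/3181 ≈ 1.3451e+6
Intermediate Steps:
G(b) = -5 + b
K(N) = -10 + N**2 (K(N) = N*N + (-5 - 5) = N**2 - 10 = -10 + N**2)
s(a, U) = 2*a/(-10 + U + a**2) (s(a, U) = (a + a)/(U + (-10 + a**2)) = (2*a)/(-10 + U + a**2) = 2*a/(-10 + U + a**2))
(r(-90) + s(-55, 166))*(21970 - 36910) = (-90 + 2*(-55)/(-10 + 166 + (-55)**2))*(21970 - 36910) = (-90 + 2*(-55)/(-10 + 166 + 3025))*(-14940) = (-90 + 2*(-55)/3181)*(-14940) = (-90 + 2*(-55)*(1/3181))*(-14940) = (-90 - 110/3181)*(-14940) = -286400/3181*(-14940) = 4278816000/3181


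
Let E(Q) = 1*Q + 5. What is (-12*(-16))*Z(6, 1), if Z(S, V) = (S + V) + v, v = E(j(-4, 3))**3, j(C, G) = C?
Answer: 1536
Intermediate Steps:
E(Q) = 5 + Q (E(Q) = Q + 5 = 5 + Q)
v = 1 (v = (5 - 4)**3 = 1**3 = 1)
Z(S, V) = 1 + S + V (Z(S, V) = (S + V) + 1 = 1 + S + V)
(-12*(-16))*Z(6, 1) = (-12*(-16))*(1 + 6 + 1) = 192*8 = 1536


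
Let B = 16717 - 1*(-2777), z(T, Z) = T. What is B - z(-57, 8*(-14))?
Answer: 19551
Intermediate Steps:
B = 19494 (B = 16717 + 2777 = 19494)
B - z(-57, 8*(-14)) = 19494 - 1*(-57) = 19494 + 57 = 19551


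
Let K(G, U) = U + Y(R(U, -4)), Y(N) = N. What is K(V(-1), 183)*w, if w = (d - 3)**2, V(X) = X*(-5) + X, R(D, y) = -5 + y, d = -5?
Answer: 11136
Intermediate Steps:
V(X) = -4*X (V(X) = -5*X + X = -4*X)
w = 64 (w = (-5 - 3)**2 = (-8)**2 = 64)
K(G, U) = -9 + U (K(G, U) = U + (-5 - 4) = U - 9 = -9 + U)
K(V(-1), 183)*w = (-9 + 183)*64 = 174*64 = 11136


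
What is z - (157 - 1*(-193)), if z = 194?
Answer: -156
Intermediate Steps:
z - (157 - 1*(-193)) = 194 - (157 - 1*(-193)) = 194 - (157 + 193) = 194 - 1*350 = 194 - 350 = -156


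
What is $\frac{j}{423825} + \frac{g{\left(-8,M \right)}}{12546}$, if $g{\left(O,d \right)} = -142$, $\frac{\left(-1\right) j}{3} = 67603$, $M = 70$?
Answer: $- \frac{434104144}{886218075} \approx -0.48984$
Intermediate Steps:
$j = -202809$ ($j = \left(-3\right) 67603 = -202809$)
$\frac{j}{423825} + \frac{g{\left(-8,M \right)}}{12546} = - \frac{202809}{423825} - \frac{142}{12546} = \left(-202809\right) \frac{1}{423825} - \frac{71}{6273} = - \frac{67603}{141275} - \frac{71}{6273} = - \frac{434104144}{886218075}$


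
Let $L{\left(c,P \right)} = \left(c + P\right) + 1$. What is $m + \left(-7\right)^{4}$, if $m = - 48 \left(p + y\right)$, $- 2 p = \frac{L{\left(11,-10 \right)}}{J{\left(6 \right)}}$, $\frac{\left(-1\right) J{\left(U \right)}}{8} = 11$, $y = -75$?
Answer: $\frac{66005}{11} \approx 6000.5$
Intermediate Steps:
$L{\left(c,P \right)} = 1 + P + c$ ($L{\left(c,P \right)} = \left(P + c\right) + 1 = 1 + P + c$)
$J{\left(U \right)} = -88$ ($J{\left(U \right)} = \left(-8\right) 11 = -88$)
$p = \frac{1}{88}$ ($p = - \frac{\left(1 - 10 + 11\right) \frac{1}{-88}}{2} = - \frac{2 \left(- \frac{1}{88}\right)}{2} = \left(- \frac{1}{2}\right) \left(- \frac{1}{44}\right) = \frac{1}{88} \approx 0.011364$)
$m = \frac{39594}{11}$ ($m = - 48 \left(\frac{1}{88} - 75\right) = \left(-48\right) \left(- \frac{6599}{88}\right) = \frac{39594}{11} \approx 3599.5$)
$m + \left(-7\right)^{4} = \frac{39594}{11} + \left(-7\right)^{4} = \frac{39594}{11} + 2401 = \frac{66005}{11}$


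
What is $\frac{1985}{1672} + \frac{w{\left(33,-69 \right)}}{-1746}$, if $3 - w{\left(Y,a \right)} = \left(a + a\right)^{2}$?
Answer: $\frac{5883727}{486552} \approx 12.093$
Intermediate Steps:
$w{\left(Y,a \right)} = 3 - 4 a^{2}$ ($w{\left(Y,a \right)} = 3 - \left(a + a\right)^{2} = 3 - \left(2 a\right)^{2} = 3 - 4 a^{2}$)
$\frac{1985}{1672} + \frac{w{\left(33,-69 \right)}}{-1746} = \frac{1985}{1672} + \frac{3 - 4 \left(-69\right)^{2}}{-1746} = 1985 \cdot \frac{1}{1672} + \left(3 - 19044\right) \left(- \frac{1}{1746}\right) = \frac{1985}{1672} + \left(3 - 19044\right) \left(- \frac{1}{1746}\right) = \frac{1985}{1672} - - \frac{6347}{582} = \frac{1985}{1672} + \frac{6347}{582} = \frac{5883727}{486552}$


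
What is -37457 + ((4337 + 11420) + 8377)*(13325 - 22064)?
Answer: -210944483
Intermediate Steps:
-37457 + ((4337 + 11420) + 8377)*(13325 - 22064) = -37457 + (15757 + 8377)*(-8739) = -37457 + 24134*(-8739) = -37457 - 210907026 = -210944483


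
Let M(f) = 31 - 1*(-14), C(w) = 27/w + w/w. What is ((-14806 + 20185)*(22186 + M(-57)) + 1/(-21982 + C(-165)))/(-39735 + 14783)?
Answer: -144568578841181/30166069728 ≈ -4792.4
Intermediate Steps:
C(w) = 1 + 27/w (C(w) = 27/w + 1 = 1 + 27/w)
M(f) = 45 (M(f) = 31 + 14 = 45)
((-14806 + 20185)*(22186 + M(-57)) + 1/(-21982 + C(-165)))/(-39735 + 14783) = ((-14806 + 20185)*(22186 + 45) + 1/(-21982 + (27 - 165)/(-165)))/(-39735 + 14783) = (5379*22231 + 1/(-21982 - 1/165*(-138)))/(-24952) = (119580549 + 1/(-21982 + 46/55))*(-1/24952) = (119580549 + 1/(-1208964/55))*(-1/24952) = (119580549 - 55/1208964)*(-1/24952) = (144568578841181/1208964)*(-1/24952) = -144568578841181/30166069728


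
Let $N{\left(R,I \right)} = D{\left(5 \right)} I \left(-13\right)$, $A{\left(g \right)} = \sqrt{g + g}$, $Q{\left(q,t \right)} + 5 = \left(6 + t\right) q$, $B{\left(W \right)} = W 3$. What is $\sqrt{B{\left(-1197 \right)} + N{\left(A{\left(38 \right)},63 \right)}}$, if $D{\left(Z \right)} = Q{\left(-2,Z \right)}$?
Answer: $21 \sqrt{42} \approx 136.1$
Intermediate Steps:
$B{\left(W \right)} = 3 W$
$Q{\left(q,t \right)} = -5 + q \left(6 + t\right)$ ($Q{\left(q,t \right)} = -5 + \left(6 + t\right) q = -5 + q \left(6 + t\right)$)
$D{\left(Z \right)} = -17 - 2 Z$ ($D{\left(Z \right)} = -5 + 6 \left(-2\right) - 2 Z = -5 - 12 - 2 Z = -17 - 2 Z$)
$A{\left(g \right)} = \sqrt{2} \sqrt{g}$ ($A{\left(g \right)} = \sqrt{2 g} = \sqrt{2} \sqrt{g}$)
$N{\left(R,I \right)} = 351 I$ ($N{\left(R,I \right)} = \left(-17 - 10\right) I \left(-13\right) = \left(-17 - 10\right) \left(- 13 I\right) = - 27 \left(- 13 I\right) = 351 I$)
$\sqrt{B{\left(-1197 \right)} + N{\left(A{\left(38 \right)},63 \right)}} = \sqrt{3 \left(-1197\right) + 351 \cdot 63} = \sqrt{-3591 + 22113} = \sqrt{18522} = 21 \sqrt{42}$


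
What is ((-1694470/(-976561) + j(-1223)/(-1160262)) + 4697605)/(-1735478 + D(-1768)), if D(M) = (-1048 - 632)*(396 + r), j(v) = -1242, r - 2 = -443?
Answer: -147852816164027167/52243120927294561 ≈ -2.8301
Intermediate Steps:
r = -441 (r = 2 - 443 = -441)
D(M) = 75600 (D(M) = (-1048 - 632)*(396 - 441) = -1680*(-45) = 75600)
((-1694470/(-976561) + j(-1223)/(-1160262)) + 4697605)/(-1735478 + D(-1768)) = ((-1694470/(-976561) - 1242/(-1160262)) + 4697605)/(-1735478 + 75600) = ((-1694470*(-1/976561) - 1242*(-1/1160262)) + 4697605)/(-1659878) = ((1694470/976561 + 69/64459) + 4697605)*(-1/1659878) = (109291224439/62948145499 + 4697605)*(-1/1659878) = (295705632328054334/62948145499)*(-1/1659878) = -147852816164027167/52243120927294561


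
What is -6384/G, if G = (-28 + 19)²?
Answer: -2128/27 ≈ -78.815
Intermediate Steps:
G = 81 (G = (-9)² = 81)
-6384/G = -6384/81 = -6384*1/81 = -2128/27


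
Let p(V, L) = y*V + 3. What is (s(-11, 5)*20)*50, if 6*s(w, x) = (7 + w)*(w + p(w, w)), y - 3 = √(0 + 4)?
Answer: 42000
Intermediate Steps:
y = 5 (y = 3 + √(0 + 4) = 3 + √4 = 3 + 2 = 5)
p(V, L) = 3 + 5*V (p(V, L) = 5*V + 3 = 3 + 5*V)
s(w, x) = (3 + 6*w)*(7 + w)/6 (s(w, x) = ((7 + w)*(w + (3 + 5*w)))/6 = ((7 + w)*(3 + 6*w))/6 = ((3 + 6*w)*(7 + w))/6 = (3 + 6*w)*(7 + w)/6)
(s(-11, 5)*20)*50 = ((7/2 + (-11)² + (15/2)*(-11))*20)*50 = ((7/2 + 121 - 165/2)*20)*50 = (42*20)*50 = 840*50 = 42000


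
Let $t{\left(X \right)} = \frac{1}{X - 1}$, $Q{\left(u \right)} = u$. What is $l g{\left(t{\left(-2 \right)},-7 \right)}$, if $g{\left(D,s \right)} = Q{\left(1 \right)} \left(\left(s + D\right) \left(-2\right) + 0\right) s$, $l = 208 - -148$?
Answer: $- \frac{109648}{3} \approx -36549.0$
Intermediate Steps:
$l = 356$ ($l = 208 + 148 = 356$)
$t{\left(X \right)} = \frac{1}{-1 + X}$
$g{\left(D,s \right)} = s \left(- 2 D - 2 s\right)$ ($g{\left(D,s \right)} = 1 \left(\left(s + D\right) \left(-2\right) + 0\right) s = 1 \left(\left(D + s\right) \left(-2\right) + 0\right) s = 1 \left(\left(- 2 D - 2 s\right) + 0\right) s = 1 \left(- 2 D - 2 s\right) s = \left(- 2 D - 2 s\right) s = s \left(- 2 D - 2 s\right)$)
$l g{\left(t{\left(-2 \right)},-7 \right)} = 356 \left(\left(-2\right) \left(-7\right) \left(\frac{1}{-1 - 2} - 7\right)\right) = 356 \left(\left(-2\right) \left(-7\right) \left(\frac{1}{-3} - 7\right)\right) = 356 \left(\left(-2\right) \left(-7\right) \left(- \frac{1}{3} - 7\right)\right) = 356 \left(\left(-2\right) \left(-7\right) \left(- \frac{22}{3}\right)\right) = 356 \left(- \frac{308}{3}\right) = - \frac{109648}{3}$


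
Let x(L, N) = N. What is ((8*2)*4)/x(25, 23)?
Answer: 64/23 ≈ 2.7826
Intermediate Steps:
((8*2)*4)/x(25, 23) = ((8*2)*4)/23 = (16*4)*(1/23) = 64*(1/23) = 64/23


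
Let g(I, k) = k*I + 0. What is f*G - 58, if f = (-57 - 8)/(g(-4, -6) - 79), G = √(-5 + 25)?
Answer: -58 + 26*√5/11 ≈ -52.715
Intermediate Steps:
G = 2*√5 (G = √20 = 2*√5 ≈ 4.4721)
g(I, k) = I*k (g(I, k) = I*k + 0 = I*k)
f = 13/11 (f = (-57 - 8)/(-4*(-6) - 79) = -65/(24 - 79) = -65/(-55) = -65*(-1/55) = 13/11 ≈ 1.1818)
f*G - 58 = 13*(2*√5)/11 - 58 = 26*√5/11 - 58 = -58 + 26*√5/11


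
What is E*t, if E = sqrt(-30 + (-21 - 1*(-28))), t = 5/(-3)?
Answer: -5*I*sqrt(23)/3 ≈ -7.993*I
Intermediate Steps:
t = -5/3 (t = 5*(-1/3) = -5/3 ≈ -1.6667)
E = I*sqrt(23) (E = sqrt(-30 + (-21 + 28)) = sqrt(-30 + 7) = sqrt(-23) = I*sqrt(23) ≈ 4.7958*I)
E*t = (I*sqrt(23))*(-5/3) = -5*I*sqrt(23)/3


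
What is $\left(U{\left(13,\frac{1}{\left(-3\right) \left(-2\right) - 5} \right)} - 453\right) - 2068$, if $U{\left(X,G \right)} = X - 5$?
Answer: $-2513$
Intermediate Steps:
$U{\left(X,G \right)} = -5 + X$
$\left(U{\left(13,\frac{1}{\left(-3\right) \left(-2\right) - 5} \right)} - 453\right) - 2068 = \left(\left(-5 + 13\right) - 453\right) - 2068 = \left(8 - 453\right) - 2068 = -445 - 2068 = -2513$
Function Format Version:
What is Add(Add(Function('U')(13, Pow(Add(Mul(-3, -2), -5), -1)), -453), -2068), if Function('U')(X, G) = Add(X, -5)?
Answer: -2513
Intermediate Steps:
Function('U')(X, G) = Add(-5, X)
Add(Add(Function('U')(13, Pow(Add(Mul(-3, -2), -5), -1)), -453), -2068) = Add(Add(Add(-5, 13), -453), -2068) = Add(Add(8, -453), -2068) = Add(-445, -2068) = -2513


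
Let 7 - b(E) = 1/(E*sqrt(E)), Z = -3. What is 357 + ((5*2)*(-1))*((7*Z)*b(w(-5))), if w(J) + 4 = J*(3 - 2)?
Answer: 1827 - 70*I/9 ≈ 1827.0 - 7.7778*I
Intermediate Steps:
w(J) = -4 + J (w(J) = -4 + J*(3 - 2) = -4 + J*1 = -4 + J)
b(E) = 7 - 1/E**(3/2) (b(E) = 7 - 1/(E*sqrt(E)) = 7 - 1/(E**(3/2)) = 7 - 1/E**(3/2))
357 + ((5*2)*(-1))*((7*Z)*b(w(-5))) = 357 + ((5*2)*(-1))*((7*(-3))*(7 - 1/(-4 - 5)**(3/2))) = 357 + (10*(-1))*(-21*(7 - 1/(-9)**(3/2))) = 357 - (-210)*(7 - I/27) = 357 - 10*(-147 + 7*I/9) = 357 + (1470 - 70*I/9) = 1827 - 70*I/9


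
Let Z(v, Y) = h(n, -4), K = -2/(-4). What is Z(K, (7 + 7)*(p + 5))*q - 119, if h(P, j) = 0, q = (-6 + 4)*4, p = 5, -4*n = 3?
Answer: -119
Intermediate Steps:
n = -¾ (n = -¼*3 = -¾ ≈ -0.75000)
K = ½ (K = -2*(-¼) = ½ ≈ 0.50000)
q = -8 (q = -2*4 = -8)
Z(v, Y) = 0
Z(K, (7 + 7)*(p + 5))*q - 119 = 0*(-8) - 119 = 0 - 119 = -119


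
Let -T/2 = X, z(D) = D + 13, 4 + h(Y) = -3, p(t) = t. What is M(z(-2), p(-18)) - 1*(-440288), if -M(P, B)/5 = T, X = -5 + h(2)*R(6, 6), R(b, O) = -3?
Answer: 440448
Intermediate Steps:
h(Y) = -7 (h(Y) = -4 - 3 = -7)
z(D) = 13 + D
X = 16 (X = -5 - 7*(-3) = -5 + 21 = 16)
T = -32 (T = -2*16 = -32)
M(P, B) = 160 (M(P, B) = -5*(-32) = 160)
M(z(-2), p(-18)) - 1*(-440288) = 160 - 1*(-440288) = 160 + 440288 = 440448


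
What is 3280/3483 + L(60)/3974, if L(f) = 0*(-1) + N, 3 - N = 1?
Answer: 6520843/6920721 ≈ 0.94222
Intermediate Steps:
N = 2 (N = 3 - 1*1 = 3 - 1 = 2)
L(f) = 2 (L(f) = 0*(-1) + 2 = 0 + 2 = 2)
3280/3483 + L(60)/3974 = 3280/3483 + 2/3974 = 3280*(1/3483) + 2*(1/3974) = 3280/3483 + 1/1987 = 6520843/6920721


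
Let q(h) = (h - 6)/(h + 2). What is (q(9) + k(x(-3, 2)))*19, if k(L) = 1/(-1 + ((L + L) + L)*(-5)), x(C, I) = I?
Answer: 1558/341 ≈ 4.5689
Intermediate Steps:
k(L) = 1/(-1 - 15*L) (k(L) = 1/(-1 + (2*L + L)*(-5)) = 1/(-1 + (3*L)*(-5)) = 1/(-1 - 15*L))
q(h) = (-6 + h)/(2 + h)
(q(9) + k(x(-3, 2)))*19 = ((-6 + 9)/(2 + 9) - 1/(1 + 15*2))*19 = (3/11 - 1/(1 + 30))*19 = ((1/11)*3 - 1/31)*19 = (3/11 - 1*1/31)*19 = (3/11 - 1/31)*19 = (82/341)*19 = 1558/341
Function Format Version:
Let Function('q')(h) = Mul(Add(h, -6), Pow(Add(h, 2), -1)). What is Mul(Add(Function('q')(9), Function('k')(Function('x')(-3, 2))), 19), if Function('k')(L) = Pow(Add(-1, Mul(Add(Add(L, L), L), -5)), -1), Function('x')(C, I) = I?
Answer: Rational(1558, 341) ≈ 4.5689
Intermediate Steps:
Function('k')(L) = Pow(Add(-1, Mul(-15, L)), -1) (Function('k')(L) = Pow(Add(-1, Mul(Add(Mul(2, L), L), -5)), -1) = Pow(Add(-1, Mul(Mul(3, L), -5)), -1) = Pow(Add(-1, Mul(-15, L)), -1))
Function('q')(h) = Mul(Pow(Add(2, h), -1), Add(-6, h)) (Function('q')(h) = Mul(Add(-6, h), Pow(Add(2, h), -1)) = Mul(Pow(Add(2, h), -1), Add(-6, h)))
Mul(Add(Function('q')(9), Function('k')(Function('x')(-3, 2))), 19) = Mul(Add(Mul(Pow(Add(2, 9), -1), Add(-6, 9)), Mul(-1, Pow(Add(1, Mul(15, 2)), -1))), 19) = Mul(Add(Mul(Pow(11, -1), 3), Mul(-1, Pow(Add(1, 30), -1))), 19) = Mul(Add(Mul(Rational(1, 11), 3), Mul(-1, Pow(31, -1))), 19) = Mul(Add(Rational(3, 11), Mul(-1, Rational(1, 31))), 19) = Mul(Add(Rational(3, 11), Rational(-1, 31)), 19) = Mul(Rational(82, 341), 19) = Rational(1558, 341)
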